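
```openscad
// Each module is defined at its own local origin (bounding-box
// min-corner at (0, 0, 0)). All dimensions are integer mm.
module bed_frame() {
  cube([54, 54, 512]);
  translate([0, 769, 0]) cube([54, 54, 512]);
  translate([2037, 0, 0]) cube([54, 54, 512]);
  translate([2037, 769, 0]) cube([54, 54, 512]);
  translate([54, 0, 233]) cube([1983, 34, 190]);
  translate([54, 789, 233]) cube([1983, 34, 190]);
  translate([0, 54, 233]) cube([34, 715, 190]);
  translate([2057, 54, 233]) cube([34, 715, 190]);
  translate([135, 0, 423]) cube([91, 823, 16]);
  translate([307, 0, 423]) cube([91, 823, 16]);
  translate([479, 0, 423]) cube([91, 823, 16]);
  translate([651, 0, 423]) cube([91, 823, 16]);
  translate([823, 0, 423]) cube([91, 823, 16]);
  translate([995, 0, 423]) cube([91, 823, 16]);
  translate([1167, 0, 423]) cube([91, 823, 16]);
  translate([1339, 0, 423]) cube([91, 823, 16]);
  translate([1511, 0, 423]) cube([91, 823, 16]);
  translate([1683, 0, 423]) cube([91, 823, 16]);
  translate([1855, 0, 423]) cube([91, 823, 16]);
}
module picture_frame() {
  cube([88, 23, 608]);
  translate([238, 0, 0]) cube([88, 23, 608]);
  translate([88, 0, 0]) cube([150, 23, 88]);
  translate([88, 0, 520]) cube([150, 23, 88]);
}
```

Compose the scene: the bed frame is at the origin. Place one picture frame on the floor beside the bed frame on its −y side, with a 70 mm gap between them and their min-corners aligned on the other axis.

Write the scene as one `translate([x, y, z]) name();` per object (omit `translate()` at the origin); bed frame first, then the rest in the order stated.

bed_frame();
translate([0, -93, 0]) picture_frame();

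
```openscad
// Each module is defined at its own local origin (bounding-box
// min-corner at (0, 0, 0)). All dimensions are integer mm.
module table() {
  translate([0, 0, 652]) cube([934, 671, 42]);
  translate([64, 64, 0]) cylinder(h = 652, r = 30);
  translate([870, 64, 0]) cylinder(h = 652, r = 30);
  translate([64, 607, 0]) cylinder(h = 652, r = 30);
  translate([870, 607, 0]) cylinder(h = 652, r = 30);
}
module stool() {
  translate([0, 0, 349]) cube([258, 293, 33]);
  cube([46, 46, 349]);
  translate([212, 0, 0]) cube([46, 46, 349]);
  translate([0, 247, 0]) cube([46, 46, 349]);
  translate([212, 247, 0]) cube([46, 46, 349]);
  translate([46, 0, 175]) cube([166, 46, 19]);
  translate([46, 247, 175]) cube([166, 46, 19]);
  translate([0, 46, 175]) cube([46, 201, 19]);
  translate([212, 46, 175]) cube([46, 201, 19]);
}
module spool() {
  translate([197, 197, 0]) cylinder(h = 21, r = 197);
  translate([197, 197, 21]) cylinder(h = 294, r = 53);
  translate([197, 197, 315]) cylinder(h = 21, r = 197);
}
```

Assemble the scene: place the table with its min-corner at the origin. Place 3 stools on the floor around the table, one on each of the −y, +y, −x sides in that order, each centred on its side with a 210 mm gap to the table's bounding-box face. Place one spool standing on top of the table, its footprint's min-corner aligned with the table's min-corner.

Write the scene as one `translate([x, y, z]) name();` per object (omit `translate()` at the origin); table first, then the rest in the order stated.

table();
translate([338, -503, 0]) stool();
translate([338, 881, 0]) stool();
translate([-468, 189, 0]) stool();
translate([0, 0, 694]) spool();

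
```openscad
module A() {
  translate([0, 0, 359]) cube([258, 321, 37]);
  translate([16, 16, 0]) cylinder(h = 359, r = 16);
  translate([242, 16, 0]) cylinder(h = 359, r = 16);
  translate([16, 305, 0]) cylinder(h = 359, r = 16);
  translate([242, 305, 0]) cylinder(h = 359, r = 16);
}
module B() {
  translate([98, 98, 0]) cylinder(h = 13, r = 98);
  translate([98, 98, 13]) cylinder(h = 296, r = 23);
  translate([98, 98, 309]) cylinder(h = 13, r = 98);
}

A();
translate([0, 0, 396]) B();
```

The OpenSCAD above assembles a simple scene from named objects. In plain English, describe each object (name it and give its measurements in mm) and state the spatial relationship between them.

A is a four-legged stool. The seat is 258×321 mm, 37 mm thick, top at z = 396 mm. It stands on four round legs, each 32 mm in diameter, from z = 0 to the seat underside, each leg's axis is inset half a diameter from the nearest pair of seat edges (so the leg's bounding box is flush with the corner).

B is a spool: two coaxial disc flanges of radius 98 mm and thickness 13 mm, joined by a core cylinder of radius 23 mm and height 296 mm. The lower flange rests on z = 0 and the three cylinders share a vertical axis.

The spool is on top of the stool.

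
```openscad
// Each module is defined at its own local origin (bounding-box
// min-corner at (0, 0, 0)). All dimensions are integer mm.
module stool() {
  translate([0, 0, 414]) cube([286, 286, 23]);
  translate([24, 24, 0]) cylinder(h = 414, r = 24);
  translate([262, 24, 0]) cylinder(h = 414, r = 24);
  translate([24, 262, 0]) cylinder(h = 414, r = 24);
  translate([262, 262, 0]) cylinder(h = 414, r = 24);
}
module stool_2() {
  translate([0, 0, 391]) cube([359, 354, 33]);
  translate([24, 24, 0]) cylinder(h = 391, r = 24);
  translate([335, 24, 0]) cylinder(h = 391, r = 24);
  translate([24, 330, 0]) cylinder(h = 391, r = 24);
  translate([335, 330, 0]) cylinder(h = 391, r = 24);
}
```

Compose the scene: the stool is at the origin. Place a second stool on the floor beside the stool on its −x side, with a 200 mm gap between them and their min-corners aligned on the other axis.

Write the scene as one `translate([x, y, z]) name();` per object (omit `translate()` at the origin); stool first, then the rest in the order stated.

stool();
translate([-559, 0, 0]) stool_2();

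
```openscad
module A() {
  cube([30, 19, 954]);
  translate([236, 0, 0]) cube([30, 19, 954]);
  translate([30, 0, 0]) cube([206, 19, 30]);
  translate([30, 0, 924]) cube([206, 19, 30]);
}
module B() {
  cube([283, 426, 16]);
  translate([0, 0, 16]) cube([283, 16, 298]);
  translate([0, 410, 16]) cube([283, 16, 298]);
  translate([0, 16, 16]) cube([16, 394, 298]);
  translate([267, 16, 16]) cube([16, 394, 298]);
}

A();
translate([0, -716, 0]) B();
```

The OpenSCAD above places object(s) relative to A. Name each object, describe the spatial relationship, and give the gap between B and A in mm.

The open box's nearest face is 290 mm from the picture frame's −y face.

A is a picture frame. B is an open box. The open box is on the floor beside the picture frame on its −y side. The gap between the open box and the picture frame is 290 mm.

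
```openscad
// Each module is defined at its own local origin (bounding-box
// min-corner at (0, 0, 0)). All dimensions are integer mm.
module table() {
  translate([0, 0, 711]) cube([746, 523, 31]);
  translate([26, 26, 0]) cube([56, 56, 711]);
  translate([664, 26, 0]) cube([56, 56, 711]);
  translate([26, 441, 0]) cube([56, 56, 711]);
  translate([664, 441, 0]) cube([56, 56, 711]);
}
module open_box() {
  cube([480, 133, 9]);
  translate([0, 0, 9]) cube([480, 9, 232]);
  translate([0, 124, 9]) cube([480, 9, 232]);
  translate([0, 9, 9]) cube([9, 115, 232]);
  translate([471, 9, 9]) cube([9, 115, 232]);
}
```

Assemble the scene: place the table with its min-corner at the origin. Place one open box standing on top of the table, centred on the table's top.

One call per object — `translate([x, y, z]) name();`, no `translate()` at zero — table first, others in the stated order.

table();
translate([133, 195, 742]) open_box();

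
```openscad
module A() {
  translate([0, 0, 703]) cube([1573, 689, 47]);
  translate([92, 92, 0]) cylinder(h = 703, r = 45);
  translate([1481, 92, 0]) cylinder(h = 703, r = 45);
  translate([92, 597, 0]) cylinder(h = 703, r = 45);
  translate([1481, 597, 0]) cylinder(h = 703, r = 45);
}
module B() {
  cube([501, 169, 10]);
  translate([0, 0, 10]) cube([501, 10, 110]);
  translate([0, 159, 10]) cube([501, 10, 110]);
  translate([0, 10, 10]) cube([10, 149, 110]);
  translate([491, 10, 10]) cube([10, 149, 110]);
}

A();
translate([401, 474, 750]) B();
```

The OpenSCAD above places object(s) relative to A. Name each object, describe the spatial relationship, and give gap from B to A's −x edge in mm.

The open box's min-x is at 401; the table's min-x is 0; gap = 401 mm.

A is a table. B is an open box. The open box is on top of the table. The gap from the open box to the table's −x edge is 401 mm.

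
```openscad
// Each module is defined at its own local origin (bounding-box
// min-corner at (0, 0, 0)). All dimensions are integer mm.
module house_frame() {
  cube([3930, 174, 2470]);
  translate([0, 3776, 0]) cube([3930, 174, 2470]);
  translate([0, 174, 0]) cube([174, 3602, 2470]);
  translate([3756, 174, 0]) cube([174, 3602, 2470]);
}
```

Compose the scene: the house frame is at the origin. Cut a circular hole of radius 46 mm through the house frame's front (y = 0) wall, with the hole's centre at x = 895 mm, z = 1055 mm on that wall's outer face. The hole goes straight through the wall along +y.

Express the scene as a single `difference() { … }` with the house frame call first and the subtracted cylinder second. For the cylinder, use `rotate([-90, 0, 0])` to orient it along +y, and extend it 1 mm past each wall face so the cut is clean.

difference() {
  house_frame();
  translate([895, -1, 1055]) rotate([-90, 0, 0]) cylinder(h = 176, r = 46);
}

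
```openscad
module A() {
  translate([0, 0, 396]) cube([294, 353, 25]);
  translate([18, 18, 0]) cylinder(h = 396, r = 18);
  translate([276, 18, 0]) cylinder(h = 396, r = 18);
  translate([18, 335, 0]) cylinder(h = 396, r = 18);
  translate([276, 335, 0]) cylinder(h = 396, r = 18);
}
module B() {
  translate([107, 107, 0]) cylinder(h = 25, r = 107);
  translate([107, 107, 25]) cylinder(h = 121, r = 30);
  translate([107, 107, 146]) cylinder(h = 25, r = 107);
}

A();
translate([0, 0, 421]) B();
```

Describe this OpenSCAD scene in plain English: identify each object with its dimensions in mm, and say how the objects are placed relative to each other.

A is a four-legged stool. The seat is a 294×353×25 mm slab whose top surface is at z = 421 mm; four round legs, each 36 mm in diameter, run from the floor (z = 0) to the underside of the seat, each leg's axis is inset half a diameter from the nearest pair of seat edges (so the leg's bounding box is flush with the corner).

B is a spool: two coaxial disc flanges of radius 107 mm and thickness 25 mm, joined by a core cylinder of radius 30 mm and height 121 mm. The lower flange rests on z = 0 and the three cylinders share a vertical axis.

The spool is on top of the stool.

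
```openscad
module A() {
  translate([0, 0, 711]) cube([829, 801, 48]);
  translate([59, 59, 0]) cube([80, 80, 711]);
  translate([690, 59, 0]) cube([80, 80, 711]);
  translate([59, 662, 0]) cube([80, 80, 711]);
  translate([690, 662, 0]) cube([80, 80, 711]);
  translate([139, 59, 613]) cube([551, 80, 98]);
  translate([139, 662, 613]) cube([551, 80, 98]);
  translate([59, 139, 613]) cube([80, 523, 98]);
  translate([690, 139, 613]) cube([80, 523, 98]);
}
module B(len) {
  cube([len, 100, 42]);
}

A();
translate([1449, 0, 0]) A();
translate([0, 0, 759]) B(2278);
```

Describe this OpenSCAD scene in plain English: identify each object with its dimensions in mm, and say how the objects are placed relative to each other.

A is a table: top 829 mm (x) × 801 mm (y), 48 mm thick, upper face at z = 759 mm, on four 80×80 mm square legs, each inset 59 mm from the nearest pair of top edges, running from z = 0 to the bottom of the top. Four apron rails, 80 mm thick and 98 mm tall, run between adjacent legs with their top edges flush with the underside of the top and their outer faces flush with the legs' outer faces.

B is a rectangular beam 2278 mm long (x), 100 mm deep (y), 42 mm thick (z).

The beam spans the tops of two tables placed 620 mm apart, resting at z = 759 mm.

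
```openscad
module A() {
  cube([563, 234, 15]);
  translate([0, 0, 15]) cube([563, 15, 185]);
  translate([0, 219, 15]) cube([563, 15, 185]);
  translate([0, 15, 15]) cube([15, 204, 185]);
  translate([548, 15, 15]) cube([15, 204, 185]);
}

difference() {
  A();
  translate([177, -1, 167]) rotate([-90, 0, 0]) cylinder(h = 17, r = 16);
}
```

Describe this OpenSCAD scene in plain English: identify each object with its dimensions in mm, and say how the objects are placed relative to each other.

A is an open storage box with external size 563×234×200 mm and wall thickness 15 mm (the base is also 15 mm thick). The base covers the whole footprint; the four walls stand on the base, with the y-facing walls full-width and the x-facing walls fitting between their inner faces.

The open box has a circular hole of radius 16 mm through its front wall, centred at (x = 177, z = 167).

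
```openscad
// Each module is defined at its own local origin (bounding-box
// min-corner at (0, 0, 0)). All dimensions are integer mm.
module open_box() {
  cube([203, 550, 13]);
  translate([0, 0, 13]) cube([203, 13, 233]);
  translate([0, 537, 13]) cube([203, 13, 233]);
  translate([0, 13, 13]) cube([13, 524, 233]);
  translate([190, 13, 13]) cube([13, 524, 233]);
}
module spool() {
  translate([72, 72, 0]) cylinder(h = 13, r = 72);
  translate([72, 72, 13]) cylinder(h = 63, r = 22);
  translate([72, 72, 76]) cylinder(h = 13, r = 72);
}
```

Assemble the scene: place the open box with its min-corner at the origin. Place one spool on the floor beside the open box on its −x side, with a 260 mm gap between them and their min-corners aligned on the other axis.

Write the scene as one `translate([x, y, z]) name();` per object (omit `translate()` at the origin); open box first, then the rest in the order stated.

open_box();
translate([-404, 0, 0]) spool();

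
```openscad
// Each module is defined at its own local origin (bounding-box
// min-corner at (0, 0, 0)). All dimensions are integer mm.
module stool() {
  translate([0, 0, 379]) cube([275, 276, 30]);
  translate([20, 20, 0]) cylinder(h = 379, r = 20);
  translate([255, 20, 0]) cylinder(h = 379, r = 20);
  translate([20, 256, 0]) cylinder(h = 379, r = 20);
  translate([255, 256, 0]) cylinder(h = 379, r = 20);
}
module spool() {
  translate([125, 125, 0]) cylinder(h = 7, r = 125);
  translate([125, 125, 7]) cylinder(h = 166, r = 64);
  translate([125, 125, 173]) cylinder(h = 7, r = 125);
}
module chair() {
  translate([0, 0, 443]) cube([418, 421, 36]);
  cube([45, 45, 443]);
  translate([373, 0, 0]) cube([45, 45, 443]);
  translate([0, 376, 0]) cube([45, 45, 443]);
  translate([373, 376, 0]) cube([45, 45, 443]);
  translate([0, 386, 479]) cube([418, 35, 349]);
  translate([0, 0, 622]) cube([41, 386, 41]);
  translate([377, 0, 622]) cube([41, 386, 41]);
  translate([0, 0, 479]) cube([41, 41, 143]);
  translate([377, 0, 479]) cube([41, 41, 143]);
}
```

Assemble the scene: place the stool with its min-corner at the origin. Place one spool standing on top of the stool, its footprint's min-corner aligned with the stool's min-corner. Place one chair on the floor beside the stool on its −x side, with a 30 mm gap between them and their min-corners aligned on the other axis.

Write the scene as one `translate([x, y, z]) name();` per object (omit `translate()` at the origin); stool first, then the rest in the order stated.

stool();
translate([0, 0, 409]) spool();
translate([-448, 0, 0]) chair();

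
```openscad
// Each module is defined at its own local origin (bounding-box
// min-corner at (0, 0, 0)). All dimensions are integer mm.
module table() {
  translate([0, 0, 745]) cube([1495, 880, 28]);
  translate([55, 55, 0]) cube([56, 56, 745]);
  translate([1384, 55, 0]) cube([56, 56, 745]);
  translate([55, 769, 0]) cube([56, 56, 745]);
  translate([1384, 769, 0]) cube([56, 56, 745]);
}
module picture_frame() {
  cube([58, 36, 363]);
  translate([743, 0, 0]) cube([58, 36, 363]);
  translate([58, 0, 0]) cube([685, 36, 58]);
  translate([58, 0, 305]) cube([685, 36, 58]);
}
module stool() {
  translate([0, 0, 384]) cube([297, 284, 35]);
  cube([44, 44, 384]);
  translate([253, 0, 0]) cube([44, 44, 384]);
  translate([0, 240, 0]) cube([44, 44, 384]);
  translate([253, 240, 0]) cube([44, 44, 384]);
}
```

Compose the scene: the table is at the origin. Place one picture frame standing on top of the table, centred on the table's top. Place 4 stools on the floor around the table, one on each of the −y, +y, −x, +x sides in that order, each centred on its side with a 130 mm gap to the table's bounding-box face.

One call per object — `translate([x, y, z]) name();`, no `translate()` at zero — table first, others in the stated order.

table();
translate([347, 422, 773]) picture_frame();
translate([599, -414, 0]) stool();
translate([599, 1010, 0]) stool();
translate([-427, 298, 0]) stool();
translate([1625, 298, 0]) stool();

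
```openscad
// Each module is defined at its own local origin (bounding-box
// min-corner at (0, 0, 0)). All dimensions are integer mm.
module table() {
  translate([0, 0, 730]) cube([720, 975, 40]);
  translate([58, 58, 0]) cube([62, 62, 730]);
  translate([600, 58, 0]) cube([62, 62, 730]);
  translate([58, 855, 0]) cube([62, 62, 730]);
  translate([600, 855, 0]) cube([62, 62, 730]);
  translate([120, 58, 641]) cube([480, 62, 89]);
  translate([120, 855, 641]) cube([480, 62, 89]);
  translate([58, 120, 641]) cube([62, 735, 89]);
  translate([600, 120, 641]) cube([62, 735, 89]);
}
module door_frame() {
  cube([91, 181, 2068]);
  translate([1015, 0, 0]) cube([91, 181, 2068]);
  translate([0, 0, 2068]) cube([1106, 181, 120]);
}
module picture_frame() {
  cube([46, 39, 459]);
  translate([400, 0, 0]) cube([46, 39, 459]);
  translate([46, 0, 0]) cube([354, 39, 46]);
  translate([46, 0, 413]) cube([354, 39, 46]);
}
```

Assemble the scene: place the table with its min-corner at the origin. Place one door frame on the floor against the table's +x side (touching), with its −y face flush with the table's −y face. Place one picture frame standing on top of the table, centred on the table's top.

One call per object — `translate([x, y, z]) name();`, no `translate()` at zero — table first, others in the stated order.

table();
translate([720, 0, 0]) door_frame();
translate([137, 468, 770]) picture_frame();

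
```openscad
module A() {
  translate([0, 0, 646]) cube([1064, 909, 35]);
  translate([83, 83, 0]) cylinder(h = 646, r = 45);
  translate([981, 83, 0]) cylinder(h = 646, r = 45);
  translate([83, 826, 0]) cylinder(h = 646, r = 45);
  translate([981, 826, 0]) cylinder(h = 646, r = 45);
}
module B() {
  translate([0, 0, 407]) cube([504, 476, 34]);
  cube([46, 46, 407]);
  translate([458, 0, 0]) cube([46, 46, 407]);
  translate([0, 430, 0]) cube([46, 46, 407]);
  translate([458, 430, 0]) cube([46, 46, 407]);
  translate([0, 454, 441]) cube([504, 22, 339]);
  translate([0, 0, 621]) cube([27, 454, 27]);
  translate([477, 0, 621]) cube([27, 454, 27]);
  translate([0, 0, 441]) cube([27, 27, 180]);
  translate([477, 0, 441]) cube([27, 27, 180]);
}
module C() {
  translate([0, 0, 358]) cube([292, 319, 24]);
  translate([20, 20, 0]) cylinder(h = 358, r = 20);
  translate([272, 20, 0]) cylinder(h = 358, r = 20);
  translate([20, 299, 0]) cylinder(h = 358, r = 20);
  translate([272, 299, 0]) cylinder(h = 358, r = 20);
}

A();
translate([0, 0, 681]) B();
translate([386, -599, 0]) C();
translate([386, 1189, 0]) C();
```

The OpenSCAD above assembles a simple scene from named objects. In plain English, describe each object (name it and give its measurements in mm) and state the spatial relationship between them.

A is a table: top 1064 mm (x) × 909 mm (y), 35 mm thick, upper face at z = 681 mm, on four round legs of 90 mm diameter, each leg's bounding box inset 38 mm from the nearest pair of top edges, running from z = 0 to the bottom of the top.

B is a chair. The seat is a 504×476×34 mm slab with its top at z = 441 mm, on four 46×46 mm corner legs (flush with the seat edges, standing on z = 0). A flat backrest 22 mm thick, 339 mm tall, spans the full seat width and rises from the seat top along its +y edge, rear face flush with the rear of the seat. Two armrests of 27×27 mm section run along each side from the seat's front edge to the front of the backrest, top faces 207 mm above the seat top and outer faces flush with the seat's x-edges; a 27×27 mm post under the front of each armrest stands on the seat at the front corner.

C is a simple wooden stool: a rectangular seat 292 mm (x) by 319 mm (y), 24 mm thick, top face at z = 382 mm, on four round legs, each 40 mm in diameter. The legs rest on z = 0, each leg's axis is inset half a diameter from the nearest pair of seat edges (so the leg's bounding box is flush with the corner).

The chair is on top of the table. Two stools sit around the table at the −y, +y sides.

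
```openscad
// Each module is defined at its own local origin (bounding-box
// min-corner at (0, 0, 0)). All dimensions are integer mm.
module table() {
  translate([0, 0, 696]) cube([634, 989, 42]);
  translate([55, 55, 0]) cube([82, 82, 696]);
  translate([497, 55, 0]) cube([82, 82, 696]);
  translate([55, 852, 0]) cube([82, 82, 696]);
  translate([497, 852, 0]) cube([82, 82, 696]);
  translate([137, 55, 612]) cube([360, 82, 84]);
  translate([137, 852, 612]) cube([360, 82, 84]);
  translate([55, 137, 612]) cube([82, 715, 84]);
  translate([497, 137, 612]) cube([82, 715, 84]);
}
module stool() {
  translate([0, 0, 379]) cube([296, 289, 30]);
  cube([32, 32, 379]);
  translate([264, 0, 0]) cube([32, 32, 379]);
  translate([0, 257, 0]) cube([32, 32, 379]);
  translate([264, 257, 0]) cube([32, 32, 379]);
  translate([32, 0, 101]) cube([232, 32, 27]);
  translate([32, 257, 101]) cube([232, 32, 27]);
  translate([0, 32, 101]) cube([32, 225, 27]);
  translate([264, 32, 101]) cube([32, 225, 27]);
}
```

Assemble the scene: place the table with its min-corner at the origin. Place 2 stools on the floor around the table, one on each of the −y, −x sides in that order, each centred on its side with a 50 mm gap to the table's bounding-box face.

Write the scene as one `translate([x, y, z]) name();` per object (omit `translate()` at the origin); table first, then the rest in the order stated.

table();
translate([169, -339, 0]) stool();
translate([-346, 350, 0]) stool();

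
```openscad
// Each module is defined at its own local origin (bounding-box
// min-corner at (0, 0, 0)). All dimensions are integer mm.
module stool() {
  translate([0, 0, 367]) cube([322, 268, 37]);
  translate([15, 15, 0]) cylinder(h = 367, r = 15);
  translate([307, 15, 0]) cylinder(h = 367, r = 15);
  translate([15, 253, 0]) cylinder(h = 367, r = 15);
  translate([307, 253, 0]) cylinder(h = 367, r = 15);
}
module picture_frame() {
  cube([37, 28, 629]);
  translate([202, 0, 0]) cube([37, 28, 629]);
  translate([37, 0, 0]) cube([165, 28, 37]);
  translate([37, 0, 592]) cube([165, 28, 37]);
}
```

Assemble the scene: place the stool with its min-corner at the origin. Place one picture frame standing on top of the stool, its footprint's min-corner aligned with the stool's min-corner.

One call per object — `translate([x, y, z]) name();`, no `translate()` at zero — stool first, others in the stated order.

stool();
translate([0, 0, 404]) picture_frame();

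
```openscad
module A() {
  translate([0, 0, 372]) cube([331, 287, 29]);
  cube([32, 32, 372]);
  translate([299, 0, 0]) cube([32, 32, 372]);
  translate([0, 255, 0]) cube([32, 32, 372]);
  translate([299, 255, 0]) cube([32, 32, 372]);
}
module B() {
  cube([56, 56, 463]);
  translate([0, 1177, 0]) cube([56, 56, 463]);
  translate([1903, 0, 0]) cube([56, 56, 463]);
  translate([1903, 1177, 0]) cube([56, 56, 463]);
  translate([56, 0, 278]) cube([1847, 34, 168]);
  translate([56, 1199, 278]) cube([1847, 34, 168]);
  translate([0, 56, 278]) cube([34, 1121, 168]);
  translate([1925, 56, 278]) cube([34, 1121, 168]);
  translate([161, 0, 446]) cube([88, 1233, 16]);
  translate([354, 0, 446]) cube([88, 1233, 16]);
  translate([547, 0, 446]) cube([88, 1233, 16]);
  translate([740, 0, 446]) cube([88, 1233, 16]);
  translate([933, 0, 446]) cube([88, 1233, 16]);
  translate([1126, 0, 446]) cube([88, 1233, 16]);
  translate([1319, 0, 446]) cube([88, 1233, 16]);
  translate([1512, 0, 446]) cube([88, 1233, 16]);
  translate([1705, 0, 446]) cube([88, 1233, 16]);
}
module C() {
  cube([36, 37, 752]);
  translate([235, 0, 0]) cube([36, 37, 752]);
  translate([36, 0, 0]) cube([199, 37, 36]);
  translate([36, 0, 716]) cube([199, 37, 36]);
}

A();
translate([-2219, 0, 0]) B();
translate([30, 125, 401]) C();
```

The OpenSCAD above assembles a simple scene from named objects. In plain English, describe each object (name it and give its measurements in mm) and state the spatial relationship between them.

A is a simple wooden stool: a rectangular seat 331 mm (x) by 287 mm (y), 29 mm thick, top face at z = 401 mm, on four square legs, each 32×32 mm in cross-section. The legs rest on z = 0, each flush with a corner of the seat.

B is a bed frame 1959 mm long (x) by 1233 mm wide (y). Four 56×56 mm corner posts, 463 mm tall, at the corners of the footprint. Four rails of 34 mm thickness and 168 mm height run between adjacent posts with their undersides at z = 278 mm, their outer faces flush with the outside of the frame (the two x-running rails run between the posts' inner faces; the two y-running rails run between the posts' inner faces). 9 slats, each 88 mm wide (x) and 16 mm thick, lie across the top of the two x-running rails, running the full 1233 mm width of the frame in y; the slats are evenly spaced along x between the inner faces of the end posts with equal gaps (rounded down to the nearest mm) at the −x end and between each pair — any rounding remainder accumulates at the +x end.

C is a picture frame with a 199×680 mm rectangular opening (x by z) and a uniform 36 mm border on every side. Frame depth is 37 mm along y. It is built from two vertical stiles running the full outside height and two horizontal rails spanning the gap between the stiles.

The bed frame is on the floor beside the stool on its −x side. The picture frame is on top of the stool, centred.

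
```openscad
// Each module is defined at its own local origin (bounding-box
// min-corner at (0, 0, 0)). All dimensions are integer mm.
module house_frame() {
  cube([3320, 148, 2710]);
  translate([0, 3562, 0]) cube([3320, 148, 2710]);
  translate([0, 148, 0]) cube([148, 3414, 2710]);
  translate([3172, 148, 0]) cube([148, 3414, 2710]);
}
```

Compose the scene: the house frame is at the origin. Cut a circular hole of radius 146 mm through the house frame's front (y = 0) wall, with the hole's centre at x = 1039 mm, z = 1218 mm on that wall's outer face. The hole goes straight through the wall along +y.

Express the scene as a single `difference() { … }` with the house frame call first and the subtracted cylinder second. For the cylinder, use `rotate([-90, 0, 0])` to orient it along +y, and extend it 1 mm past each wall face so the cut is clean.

difference() {
  house_frame();
  translate([1039, -1, 1218]) rotate([-90, 0, 0]) cylinder(h = 150, r = 146);
}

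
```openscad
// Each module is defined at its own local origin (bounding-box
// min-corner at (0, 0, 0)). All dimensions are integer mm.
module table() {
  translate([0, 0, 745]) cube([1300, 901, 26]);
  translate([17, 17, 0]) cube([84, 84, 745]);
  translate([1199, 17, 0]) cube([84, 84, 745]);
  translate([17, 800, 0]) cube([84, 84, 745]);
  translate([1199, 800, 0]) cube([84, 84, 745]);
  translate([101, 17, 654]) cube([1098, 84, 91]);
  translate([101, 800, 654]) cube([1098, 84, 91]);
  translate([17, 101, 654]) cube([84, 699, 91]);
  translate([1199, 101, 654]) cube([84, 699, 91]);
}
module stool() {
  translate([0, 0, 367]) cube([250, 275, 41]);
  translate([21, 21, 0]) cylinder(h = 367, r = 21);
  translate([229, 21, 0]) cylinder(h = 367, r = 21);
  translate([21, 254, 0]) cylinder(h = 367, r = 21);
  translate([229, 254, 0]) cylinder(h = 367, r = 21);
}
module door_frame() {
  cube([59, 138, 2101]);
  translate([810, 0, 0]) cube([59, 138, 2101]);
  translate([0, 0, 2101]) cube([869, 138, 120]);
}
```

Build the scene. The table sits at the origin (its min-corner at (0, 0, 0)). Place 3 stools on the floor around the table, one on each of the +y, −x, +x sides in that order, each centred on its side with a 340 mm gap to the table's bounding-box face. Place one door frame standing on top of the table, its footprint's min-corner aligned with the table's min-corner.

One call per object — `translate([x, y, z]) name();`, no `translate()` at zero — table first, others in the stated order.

table();
translate([525, 1241, 0]) stool();
translate([-590, 313, 0]) stool();
translate([1640, 313, 0]) stool();
translate([0, 0, 771]) door_frame();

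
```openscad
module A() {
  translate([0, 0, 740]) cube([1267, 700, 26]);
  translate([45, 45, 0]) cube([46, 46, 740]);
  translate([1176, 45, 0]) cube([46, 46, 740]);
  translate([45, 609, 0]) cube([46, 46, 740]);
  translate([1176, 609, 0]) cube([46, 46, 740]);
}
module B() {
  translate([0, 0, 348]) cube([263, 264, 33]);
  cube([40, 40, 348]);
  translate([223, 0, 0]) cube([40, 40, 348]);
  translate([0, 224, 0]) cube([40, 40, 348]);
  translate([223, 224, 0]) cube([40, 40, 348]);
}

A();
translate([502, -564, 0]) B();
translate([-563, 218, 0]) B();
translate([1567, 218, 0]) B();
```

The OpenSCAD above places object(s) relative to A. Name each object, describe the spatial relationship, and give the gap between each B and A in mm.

A is a table. B is a stool. Three stools sit around the table at the −y, −x, +x sides. The gap between each stool and the table is 300 mm.

Each stool's nearest face is 300 mm from the table's bounding box.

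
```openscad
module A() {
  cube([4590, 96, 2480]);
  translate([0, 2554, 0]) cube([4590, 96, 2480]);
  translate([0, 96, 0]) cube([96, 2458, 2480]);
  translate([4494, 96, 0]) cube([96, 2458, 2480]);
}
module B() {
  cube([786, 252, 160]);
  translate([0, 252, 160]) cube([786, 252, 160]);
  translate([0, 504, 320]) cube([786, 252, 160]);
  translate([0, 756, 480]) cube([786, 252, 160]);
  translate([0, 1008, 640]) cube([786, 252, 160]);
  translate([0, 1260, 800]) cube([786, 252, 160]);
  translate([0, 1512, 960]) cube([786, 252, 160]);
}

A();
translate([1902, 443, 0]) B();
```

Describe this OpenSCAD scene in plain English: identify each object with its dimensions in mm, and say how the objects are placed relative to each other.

A is a box-shaped house frame (walls only): outside footprint 4590×2650 mm, wall height 2480 mm, wall thickness 96 mm. The two y-facing walls run the full x-width; the two x-facing walls fit between the inner faces of the y-facing walls.

B is a run of 7 identical solid stair steps. Each tread is 786×252 mm and each step block is 160 mm high. Step 1 rests on the floor; step k is offset from step 1 by (k−1)×252 mm in y and (k−1)×160 mm in z.

The staircase sits inside the house frame, centred.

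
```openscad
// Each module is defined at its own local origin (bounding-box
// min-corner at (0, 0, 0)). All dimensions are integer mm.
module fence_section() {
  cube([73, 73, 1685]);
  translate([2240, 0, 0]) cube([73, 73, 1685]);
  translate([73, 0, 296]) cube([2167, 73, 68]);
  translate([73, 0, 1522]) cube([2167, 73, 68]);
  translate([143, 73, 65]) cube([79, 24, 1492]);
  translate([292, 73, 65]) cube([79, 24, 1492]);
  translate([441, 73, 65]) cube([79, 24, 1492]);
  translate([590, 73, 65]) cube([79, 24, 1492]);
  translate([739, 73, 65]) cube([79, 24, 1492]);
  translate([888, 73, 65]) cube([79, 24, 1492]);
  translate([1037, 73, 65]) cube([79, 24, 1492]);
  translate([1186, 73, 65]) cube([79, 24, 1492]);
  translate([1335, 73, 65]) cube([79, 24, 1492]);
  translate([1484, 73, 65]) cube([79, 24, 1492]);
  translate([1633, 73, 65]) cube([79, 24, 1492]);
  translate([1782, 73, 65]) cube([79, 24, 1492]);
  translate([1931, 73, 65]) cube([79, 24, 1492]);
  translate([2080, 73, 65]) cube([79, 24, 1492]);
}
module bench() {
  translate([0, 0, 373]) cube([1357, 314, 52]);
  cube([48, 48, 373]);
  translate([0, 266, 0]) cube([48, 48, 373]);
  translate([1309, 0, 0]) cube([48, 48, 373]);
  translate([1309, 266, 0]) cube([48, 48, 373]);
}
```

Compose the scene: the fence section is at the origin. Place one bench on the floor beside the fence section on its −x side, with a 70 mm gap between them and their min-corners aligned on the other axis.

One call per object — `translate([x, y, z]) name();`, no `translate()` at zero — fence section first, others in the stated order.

fence_section();
translate([-1427, 0, 0]) bench();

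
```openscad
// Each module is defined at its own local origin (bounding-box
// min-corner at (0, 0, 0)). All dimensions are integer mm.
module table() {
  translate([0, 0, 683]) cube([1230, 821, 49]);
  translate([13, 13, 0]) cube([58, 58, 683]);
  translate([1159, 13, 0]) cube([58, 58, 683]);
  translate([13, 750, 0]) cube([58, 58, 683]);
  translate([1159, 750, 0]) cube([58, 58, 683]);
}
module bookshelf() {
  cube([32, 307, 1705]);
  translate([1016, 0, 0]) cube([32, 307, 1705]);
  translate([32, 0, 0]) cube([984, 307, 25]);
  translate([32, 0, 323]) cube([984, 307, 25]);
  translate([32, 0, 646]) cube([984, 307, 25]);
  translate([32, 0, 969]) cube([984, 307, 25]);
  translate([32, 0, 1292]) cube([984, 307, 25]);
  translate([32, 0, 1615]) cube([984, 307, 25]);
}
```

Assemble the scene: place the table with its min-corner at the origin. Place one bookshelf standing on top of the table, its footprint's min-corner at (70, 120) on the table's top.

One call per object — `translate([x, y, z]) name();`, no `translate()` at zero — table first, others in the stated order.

table();
translate([70, 120, 732]) bookshelf();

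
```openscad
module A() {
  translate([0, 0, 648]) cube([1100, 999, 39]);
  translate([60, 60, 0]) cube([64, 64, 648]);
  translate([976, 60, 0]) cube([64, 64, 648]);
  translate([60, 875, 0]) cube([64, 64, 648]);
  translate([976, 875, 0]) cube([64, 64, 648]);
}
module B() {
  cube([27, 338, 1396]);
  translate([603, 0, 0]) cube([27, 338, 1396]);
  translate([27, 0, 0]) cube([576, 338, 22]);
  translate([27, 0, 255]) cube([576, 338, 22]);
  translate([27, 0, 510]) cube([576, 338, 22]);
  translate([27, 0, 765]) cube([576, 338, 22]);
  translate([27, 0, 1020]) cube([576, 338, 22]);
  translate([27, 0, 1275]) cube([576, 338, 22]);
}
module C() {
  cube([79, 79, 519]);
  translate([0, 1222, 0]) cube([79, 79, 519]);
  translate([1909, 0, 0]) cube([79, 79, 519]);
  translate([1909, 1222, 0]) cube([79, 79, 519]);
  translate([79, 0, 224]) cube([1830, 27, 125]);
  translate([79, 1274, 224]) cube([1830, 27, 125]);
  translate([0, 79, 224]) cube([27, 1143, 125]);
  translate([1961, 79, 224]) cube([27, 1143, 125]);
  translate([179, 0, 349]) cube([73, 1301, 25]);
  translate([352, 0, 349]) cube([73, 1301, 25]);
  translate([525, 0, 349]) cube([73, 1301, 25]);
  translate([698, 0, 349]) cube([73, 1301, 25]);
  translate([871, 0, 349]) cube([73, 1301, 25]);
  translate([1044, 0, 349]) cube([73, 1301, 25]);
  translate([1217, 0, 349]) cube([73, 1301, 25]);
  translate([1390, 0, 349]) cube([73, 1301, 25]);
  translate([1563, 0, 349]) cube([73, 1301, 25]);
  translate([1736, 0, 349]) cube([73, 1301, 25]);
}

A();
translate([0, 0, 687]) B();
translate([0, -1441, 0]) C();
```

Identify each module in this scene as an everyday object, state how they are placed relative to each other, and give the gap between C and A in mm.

A is a table. B is a bookshelf. C is a bed frame. The bookshelf is on top of the table. The bed frame is on the floor beside the table on its −y side. The gap between the bed frame and the table is 140 mm.

The bed frame's nearest face is 140 mm from the table's −y face.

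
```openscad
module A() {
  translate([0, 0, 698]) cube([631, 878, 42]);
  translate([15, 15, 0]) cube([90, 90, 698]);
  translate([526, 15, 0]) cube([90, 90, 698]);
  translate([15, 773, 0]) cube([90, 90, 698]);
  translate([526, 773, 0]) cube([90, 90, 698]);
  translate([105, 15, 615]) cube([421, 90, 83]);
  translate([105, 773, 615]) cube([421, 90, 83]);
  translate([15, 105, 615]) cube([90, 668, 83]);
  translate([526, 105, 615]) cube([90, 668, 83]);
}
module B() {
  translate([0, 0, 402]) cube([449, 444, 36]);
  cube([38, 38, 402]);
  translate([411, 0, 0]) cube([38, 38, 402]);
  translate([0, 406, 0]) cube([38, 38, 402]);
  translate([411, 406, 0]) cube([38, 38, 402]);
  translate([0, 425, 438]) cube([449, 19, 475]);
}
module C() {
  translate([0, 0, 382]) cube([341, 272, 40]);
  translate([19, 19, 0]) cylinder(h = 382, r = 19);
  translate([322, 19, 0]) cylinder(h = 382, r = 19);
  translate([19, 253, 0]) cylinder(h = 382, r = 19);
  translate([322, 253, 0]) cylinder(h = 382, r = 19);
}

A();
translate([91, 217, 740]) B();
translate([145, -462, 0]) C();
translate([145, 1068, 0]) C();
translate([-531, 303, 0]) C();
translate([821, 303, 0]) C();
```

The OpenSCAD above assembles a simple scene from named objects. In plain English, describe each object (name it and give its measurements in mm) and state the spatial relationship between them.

A is a rectangular dining table. The top is 631×878×42 mm with its upper surface at z = 740 mm. It stands on four 90×90 mm square legs, each inset 15 mm from the nearest pair of top edges, running from the floor to the underside of the top. Four apron rails, 90 mm thick and 83 mm tall, run between adjacent legs with their top edges flush with the underside of the top and their outer faces flush with the legs' outer faces.

B is a chair. The seat is a 449×444×36 mm slab with its top at z = 438 mm, on four 38×38 mm corner legs (flush with the seat edges, standing on z = 0). A flat backrest 19 mm thick, 475 mm tall, spans the full seat width and rises from the seat top along its +y edge, rear face flush with the rear of the seat.

C is a four-legged stool. The seat is a 341×272×40 mm slab whose top surface is at z = 422 mm; four round legs, each 38 mm in diameter, run from the floor (z = 0) to the underside of the seat, each leg's axis is inset half a diameter from the nearest pair of seat edges (so the leg's bounding box is flush with the corner).

The chair is on top of the table, centred. Four stools sit around the table at the −y, +y, −x, +x sides.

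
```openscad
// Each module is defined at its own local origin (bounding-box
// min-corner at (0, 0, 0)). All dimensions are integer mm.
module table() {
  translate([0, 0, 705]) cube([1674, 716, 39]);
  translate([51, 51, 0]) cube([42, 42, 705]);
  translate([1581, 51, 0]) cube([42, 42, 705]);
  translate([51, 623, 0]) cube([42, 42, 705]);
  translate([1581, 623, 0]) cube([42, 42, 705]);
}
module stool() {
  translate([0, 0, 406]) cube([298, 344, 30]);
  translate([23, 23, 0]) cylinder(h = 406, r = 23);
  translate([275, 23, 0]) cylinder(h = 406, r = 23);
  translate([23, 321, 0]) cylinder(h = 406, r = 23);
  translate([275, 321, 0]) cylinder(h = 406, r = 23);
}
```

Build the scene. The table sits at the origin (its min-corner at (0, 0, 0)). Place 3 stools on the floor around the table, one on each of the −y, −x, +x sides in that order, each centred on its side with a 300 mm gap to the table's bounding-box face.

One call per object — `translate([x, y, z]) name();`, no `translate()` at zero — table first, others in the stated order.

table();
translate([688, -644, 0]) stool();
translate([-598, 186, 0]) stool();
translate([1974, 186, 0]) stool();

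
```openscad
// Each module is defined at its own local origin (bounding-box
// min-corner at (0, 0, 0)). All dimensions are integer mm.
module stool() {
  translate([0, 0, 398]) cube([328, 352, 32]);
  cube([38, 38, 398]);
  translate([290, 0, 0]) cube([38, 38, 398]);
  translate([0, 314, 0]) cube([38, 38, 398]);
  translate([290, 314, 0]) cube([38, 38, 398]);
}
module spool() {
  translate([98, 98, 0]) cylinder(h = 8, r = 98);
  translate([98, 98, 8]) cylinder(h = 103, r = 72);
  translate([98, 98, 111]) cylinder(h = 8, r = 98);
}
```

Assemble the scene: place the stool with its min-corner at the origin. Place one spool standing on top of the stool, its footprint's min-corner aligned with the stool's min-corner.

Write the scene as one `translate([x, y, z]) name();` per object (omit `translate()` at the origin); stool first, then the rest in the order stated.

stool();
translate([0, 0, 430]) spool();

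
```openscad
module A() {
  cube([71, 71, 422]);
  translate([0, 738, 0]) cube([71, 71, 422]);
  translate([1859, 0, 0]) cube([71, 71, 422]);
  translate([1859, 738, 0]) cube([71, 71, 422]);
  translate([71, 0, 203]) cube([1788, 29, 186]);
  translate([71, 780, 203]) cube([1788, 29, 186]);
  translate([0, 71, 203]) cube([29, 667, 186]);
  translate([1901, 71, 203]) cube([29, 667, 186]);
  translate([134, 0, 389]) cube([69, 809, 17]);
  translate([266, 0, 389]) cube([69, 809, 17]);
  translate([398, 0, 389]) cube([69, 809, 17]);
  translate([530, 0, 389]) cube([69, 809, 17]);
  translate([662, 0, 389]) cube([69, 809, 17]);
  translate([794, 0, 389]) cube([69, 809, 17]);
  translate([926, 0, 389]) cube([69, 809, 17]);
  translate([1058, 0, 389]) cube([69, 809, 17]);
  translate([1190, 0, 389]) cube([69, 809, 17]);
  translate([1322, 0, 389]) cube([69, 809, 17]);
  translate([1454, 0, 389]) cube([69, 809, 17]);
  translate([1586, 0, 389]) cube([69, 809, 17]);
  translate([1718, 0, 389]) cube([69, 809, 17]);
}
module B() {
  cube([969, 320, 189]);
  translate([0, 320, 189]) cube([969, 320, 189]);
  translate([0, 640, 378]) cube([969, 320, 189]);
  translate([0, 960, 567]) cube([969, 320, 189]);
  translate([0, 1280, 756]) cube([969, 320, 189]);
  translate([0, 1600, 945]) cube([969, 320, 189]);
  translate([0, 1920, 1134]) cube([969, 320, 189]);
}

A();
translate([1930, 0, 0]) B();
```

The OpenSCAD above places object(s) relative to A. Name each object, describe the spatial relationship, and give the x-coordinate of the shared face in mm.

A is a bed frame. B is a staircase. The staircase is against the bed frame's +x side, with their −y faces flush. The x-coordinate of the shared face is 1930 mm.

The bed frame's +x face and the staircase's −x face are both at x = 1930 mm.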